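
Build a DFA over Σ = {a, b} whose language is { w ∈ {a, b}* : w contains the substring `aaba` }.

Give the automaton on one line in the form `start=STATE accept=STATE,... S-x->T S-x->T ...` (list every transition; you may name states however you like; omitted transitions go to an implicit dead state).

Track how much of `aaba` has been matched so far: state q0 is no progress, q4 is the absorbing accept state reached once `aaba` has occurred. Intermediate states record partial matches; on a mismatch, fall back to the longest reusable overlap.
        a   b  
>  q0   q1  q0 
   q1   q2  q0 
   q2   q2  q3 
   q3   q4  q0 
 * q4   q4  q4 
(> = start, * = accepting)

start=q0 accept=q4 q0-a->q1 q0-b->q0 q1-a->q2 q1-b->q0 q2-a->q2 q2-b->q3 q3-a->q4 q3-b->q0 q4-a->q4 q4-b->q4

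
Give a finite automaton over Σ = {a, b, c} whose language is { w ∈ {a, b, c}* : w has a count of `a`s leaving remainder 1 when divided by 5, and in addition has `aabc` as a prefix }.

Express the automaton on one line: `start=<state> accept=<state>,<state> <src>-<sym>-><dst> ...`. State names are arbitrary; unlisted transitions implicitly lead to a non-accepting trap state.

start=q0 accept=q13 q0-a->q1 q0-b->q2 q0-c->q2 q1-a->q3 q1-b->q4 q1-c->q4 q2-a->q4 q2-b->q2 q2-c->q2 q3-a->q5 q3-b->q6 q3-c->q7 q4-a->q7 q4-b->q4 q4-c->q4 q5-a->q8 q5-b->q5 q5-c->q5 q6-a->q5 q6-b->q7 q6-c->q9 q7-a->q5 q7-b->q7 q7-c->q7 q8-a->q2 q8-b->q8 q8-c->q8 q9-a->q10 q9-b->q9 q9-c->q9 q10-a->q11 q10-b->q10 q10-c->q10 q11-a->q12 q11-b->q11 q11-c->q11 q12-a->q13 q12-b->q12 q12-c->q12 q13-a->q9 q13-b->q13 q13-c->q13

Handle the two conditions separately and then intersect. One (5 states) tracks the count of `a`s modulo 5; the other (6 states) tracks whether the input so far still matches the prefix `aabc`. Each combined state is a pair, one component from each; accept when both components accept.
With 14 states:
          a    b    c  
>  q0     q1   q2   q2 
   q1     q3   q4   q4 
   q2     q4   q2   q2 
   q3     q5   q6   q7 
   q4     q7   q4   q4 
   q5     q8   q5   q5 
   q6     q5   q7   q9 
   q7     q5   q7   q7 
   q8     q2   q8   q8 
   q9    q10   q9   q9 
   q10   q11  q10  q10 
   q11   q12  q11  q11 
   q12   q13  q12  q12 
 * q13    q9  q13  q13 
(> = start, * = accepting)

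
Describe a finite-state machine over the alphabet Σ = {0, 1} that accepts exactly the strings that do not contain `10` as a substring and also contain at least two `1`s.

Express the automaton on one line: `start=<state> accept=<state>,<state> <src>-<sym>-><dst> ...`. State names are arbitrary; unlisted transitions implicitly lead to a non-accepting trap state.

start=s0 accept=s3,s5 s0-0->s0 s0-1->s1 s1-0->s2 s1-1->s3 s2-0->s2 s2-1->s4 s3-0->s4 s3-1->s5 s4-0->s4 s4-1->s6 s5-0->s6 s5-1->s5 s6-0->s6 s6-1->s6

Handle the two conditions separately and then intersect. One (3 states) tracks partial matches of the forbidden pattern `10`; the other (4 states) tracks the count of `1`s, saturating at 3. Each combined state is a pair, one component from each; accept when both components accept.
With 7 states:
        0   1  
>  s0   s0  s1 
   s1   s2  s3 
   s2   s2  s4 
 * s3   s4  s5 
   s4   s4  s6 
 * s5   s6  s5 
   s6   s6  s6 
(> = start, * = accepting)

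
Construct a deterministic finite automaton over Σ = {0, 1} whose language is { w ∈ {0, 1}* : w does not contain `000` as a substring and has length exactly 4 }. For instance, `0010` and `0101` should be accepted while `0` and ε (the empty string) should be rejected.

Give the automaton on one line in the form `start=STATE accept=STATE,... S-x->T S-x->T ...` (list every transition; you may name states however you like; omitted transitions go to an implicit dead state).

Build one automaton per condition and run them in lockstep. The first has 4 states tracking partial matches of the forbidden pattern `000`; the second has 6 states tracking the input length, saturating at 5. A product state is a pair (one from each), accepting exactly when both do.
18 states suffice.
          0    1  
>  q0     q1   q2 
   q1     q3   q4 
   q2     q5   q4 
   q3     q6   q7 
   q4     q8   q7 
   q5     q9   q7 
   q6    q10  q10 
   q7    q11  q12 
   q8    q13  q12 
   q9    q10  q12 
   q10   q14  q14 
 * q11   q15  q16 
 * q12   q17  q16 
 * q13   q14  q16 
   q14   q14  q14 
   q15   q14  q16 
   q16   q17  q16 
   q17   q15  q16 
(> = start, * = accepting)

start=q0 accept=q11,q12,q13 q0-0->q1 q0-1->q2 q1-0->q3 q1-1->q4 q2-0->q5 q2-1->q4 q3-0->q6 q3-1->q7 q4-0->q8 q4-1->q7 q5-0->q9 q5-1->q7 q6-0->q10 q6-1->q10 q7-0->q11 q7-1->q12 q8-0->q13 q8-1->q12 q9-0->q10 q9-1->q12 q10-0->q14 q10-1->q14 q11-0->q15 q11-1->q16 q12-0->q17 q12-1->q16 q13-0->q14 q13-1->q16 q14-0->q14 q14-1->q14 q15-0->q14 q15-1->q16 q16-0->q17 q16-1->q16 q17-0->q15 q17-1->q16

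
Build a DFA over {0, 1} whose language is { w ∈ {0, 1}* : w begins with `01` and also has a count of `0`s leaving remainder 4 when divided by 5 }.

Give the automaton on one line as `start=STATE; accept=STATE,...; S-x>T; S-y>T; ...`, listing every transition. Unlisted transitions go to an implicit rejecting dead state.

start=A; accept=G; A-0>B; A-1>C; B-0>C; B-1>D; C-0>C; C-1>C; D-0>E; D-1>D; E-0>F; E-1>E; F-0>G; F-1>F; G-0>H; G-1>G; H-0>D; H-1>H

Run two small machines in parallel and take their product. One (4 states) tracks whether the input so far still matches the prefix `01`; the other (5 states) tracks the count of `0`s modulo 5. Each combined state is a pair, one component from each; accept when both components accept. Equivalent product states are then merged.
8 states suffice.
       0  1 
>  A   B  C 
   B   C  D 
   C   C  C 
   D   E  D 
   E   F  E 
   F   G  F 
 * G   H  G 
   H   D  H 
(> = start, * = accepting)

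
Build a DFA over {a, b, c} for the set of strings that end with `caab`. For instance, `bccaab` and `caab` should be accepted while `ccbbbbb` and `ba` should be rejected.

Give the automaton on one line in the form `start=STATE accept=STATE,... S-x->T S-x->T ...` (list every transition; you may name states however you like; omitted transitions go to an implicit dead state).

start=S0 accept=S4 S0-a->S0 S0-b->S0 S0-c->S1 S1-a->S2 S1-b->S0 S1-c->S1 S2-a->S3 S2-b->S0 S2-c->S1 S3-a->S0 S3-b->S4 S3-c->S1 S4-a->S0 S4-b->S0 S4-c->S1

Remember how much of `caab` the current input suffix matches. State S0 means no match yet; S1 means the last symbol is `c`; S2 means the last 2 symbols are `ca`; S3 means the last 3 symbols are `caa`; S4 means the last 4 symbols are `caab`. Only S4 accepts. On a mismatch, fall back to the longest proper suffix that is still a prefix of `caab`.
        a   b   c  
>  S0   S0  S0  S1 
   S1   S2  S0  S1 
   S2   S3  S0  S1 
   S3   S0  S4  S1 
 * S4   S0  S0  S1 
(> = start, * = accepting)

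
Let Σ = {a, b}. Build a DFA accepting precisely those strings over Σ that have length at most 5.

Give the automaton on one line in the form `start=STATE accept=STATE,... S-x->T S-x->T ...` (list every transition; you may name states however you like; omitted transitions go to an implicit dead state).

start=q0 accept=q0,q1,q2,q3,q4,q5 q0-a->q1 q0-b->q1 q1-a->q2 q1-b->q2 q2-a->q3 q2-b->q3 q3-a->q4 q3-b->q4 q4-a->q5 q4-b->q5 q5-a->q6 q5-b->q6 q6-a->q6 q6-b->q6

We only need to distinguish lengths 0, 1, …, 5, and '>5'. Chain q0 → q1 → q2 → q3 → q4 → q5 → q6 on every symbol, with q6 looping. Accepting states: {q0, q1, q2, q3, q4, q5}.
A 7-state machine:
        a   b  
>* q0   q1  q1 
 * q1   q2  q2 
 * q2   q3  q3 
 * q3   q4  q4 
 * q4   q5  q5 
 * q5   q6  q6 
   q6   q6  q6 
(> = start, * = accepting)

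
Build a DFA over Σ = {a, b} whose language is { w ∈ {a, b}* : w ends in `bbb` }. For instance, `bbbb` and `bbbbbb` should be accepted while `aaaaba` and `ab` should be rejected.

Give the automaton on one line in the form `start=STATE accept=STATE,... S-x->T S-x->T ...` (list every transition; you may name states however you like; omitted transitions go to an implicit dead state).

Remember how much of `bbb` the current input suffix matches. State q0 means no match yet; q1 means the last symbol is `b`; q2 means the last 2 symbols are `bb`; q3 means the last 3 symbols are `bbb`. Only q3 accepts. On a mismatch, fall back to the longest proper suffix that is still a prefix of `bbb`.
With 4 states:
        a   b  
>  q0   q0  q1 
   q1   q0  q2 
   q2   q0  q3 
 * q3   q0  q3 
(> = start, * = accepting)

start=q0 accept=q3 q0-a->q0 q0-b->q1 q1-a->q0 q1-b->q2 q2-a->q0 q2-b->q3 q3-a->q0 q3-b->q3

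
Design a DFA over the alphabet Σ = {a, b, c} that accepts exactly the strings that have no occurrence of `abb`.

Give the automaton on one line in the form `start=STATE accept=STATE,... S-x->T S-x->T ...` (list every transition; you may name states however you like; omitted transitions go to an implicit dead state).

start=s0 accept=s0,s1,s2 s0-a->s1 s0-b->s0 s0-c->s0 s1-a->s1 s1-b->s2 s1-c->s0 s2-a->s1 s2-b->s3 s2-c->s0 s3-a->s3 s3-b->s3 s3-c->s3

Track partial matches of the forbidden pattern `abb`. State s3 is a dead state reached once `abb` has occurred; every other state accepts. s0 means no part of `abb` is currently matched.
4 states suffice.
        a   b   c  
>* s0   s1  s0  s0 
 * s1   s1  s2  s0 
 * s2   s1  s3  s0 
   s3   s3  s3  s3 
(> = start, * = accepting)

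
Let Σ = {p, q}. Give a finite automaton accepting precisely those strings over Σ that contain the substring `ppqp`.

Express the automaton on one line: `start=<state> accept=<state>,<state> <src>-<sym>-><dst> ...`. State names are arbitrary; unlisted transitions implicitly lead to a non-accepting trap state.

start=S0 accept=S4 S0-p->S1 S0-q->S0 S1-p->S2 S1-q->S0 S2-p->S2 S2-q->S3 S3-p->S4 S3-q->S0 S4-p->S4 S4-q->S4

Track how much of `ppqp` has been matched so far: state S0 is no progress, S4 is the absorbing accept state reached once `ppqp` has occurred. Intermediate states record partial matches; on a mismatch, fall back to the longest reusable overlap.
        p   q  
>  S0   S1  S0 
   S1   S2  S0 
   S2   S2  S3 
   S3   S4  S0 
 * S4   S4  S4 
(> = start, * = accepting)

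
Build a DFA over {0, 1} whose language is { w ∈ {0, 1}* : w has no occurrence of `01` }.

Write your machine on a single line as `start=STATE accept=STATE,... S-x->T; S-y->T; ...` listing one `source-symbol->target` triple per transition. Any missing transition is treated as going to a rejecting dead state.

Track partial matches of the forbidden pattern `01`. State s2 is a dead state reached once `01` has occurred; every other state accepts. s0 means no part of `01` is currently matched.
3 states suffice.
        0   1  
>* s0   s1  s0 
 * s1   s1  s2 
   s2   s2  s2 
(> = start, * = accepting)

start=s0; accept=s0,s1; s0-0->s1; s0-1->s0; s1-0->s1; s1-1->s2; s2-0->s2; s2-1->s2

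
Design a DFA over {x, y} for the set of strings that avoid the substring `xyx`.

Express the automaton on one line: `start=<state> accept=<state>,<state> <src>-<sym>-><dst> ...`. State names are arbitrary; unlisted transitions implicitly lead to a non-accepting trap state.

Track partial matches of the forbidden pattern `xyx`. State q3 is a dead state reached once `xyx` has occurred; every other state accepts. q0 means no part of `xyx` is currently matched.
A 4-state machine:
        x   y  
>* q0   q1  q0 
 * q1   q1  q2 
 * q2   q3  q0 
   q3   q3  q3 
(> = start, * = accepting)

start=q0 accept=q0,q1,q2 q0-x->q1 q0-y->q0 q1-x->q1 q1-y->q2 q2-x->q3 q2-y->q0 q3-x->q3 q3-y->q3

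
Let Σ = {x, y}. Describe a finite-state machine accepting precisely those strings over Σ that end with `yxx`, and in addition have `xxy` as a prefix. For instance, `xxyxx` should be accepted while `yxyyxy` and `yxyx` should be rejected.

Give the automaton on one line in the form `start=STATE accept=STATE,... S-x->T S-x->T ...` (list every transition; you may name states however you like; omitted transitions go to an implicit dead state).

Handle the two conditions separately and then intersect. The first has 4 states tracking how much of the suffix `yxx` has currently been matched; the second has 5 states tracking whether the input so far still matches the prefix `xxy`. A product state is a pair (one from each), accepting exactly when both do. After merging equivalent states the machine shrinks.
With 8 states:
        x   y  
>  q0   q1  q2 
   q1   q3  q2 
   q2   q2  q2 
   q3   q2  q4 
   q4   q5  q4 
   q5   q6  q4 
 * q6   q7  q4 
   q7   q7  q4 
(> = start, * = accepting)

start=q0 accept=q6 q0-x->q1 q0-y->q2 q1-x->q3 q1-y->q2 q2-x->q2 q2-y->q2 q3-x->q2 q3-y->q4 q4-x->q5 q4-y->q4 q5-x->q6 q5-y->q4 q6-x->q7 q6-y->q4 q7-x->q7 q7-y->q4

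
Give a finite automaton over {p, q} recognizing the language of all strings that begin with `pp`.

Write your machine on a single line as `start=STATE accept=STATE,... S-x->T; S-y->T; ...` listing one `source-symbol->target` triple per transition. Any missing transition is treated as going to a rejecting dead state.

start=s0; accept=s2; s0-p->s1; s0-q->s3; s1-p->s2; s1-q->s3; s2-p->s2; s2-q->s2; s3-p->s3; s3-q->s3

Check the first 2 symbols one by one: s0 through s1 record how many have matched `pp` so far; any wrong symbol goes to the dead state s3. After all 2 match we enter the accepting sink s2.
With 4 states:
        p   q  
>  s0   s1  s3 
   s1   s2  s3 
 * s2   s2  s2 
   s3   s3  s3 
(> = start, * = accepting)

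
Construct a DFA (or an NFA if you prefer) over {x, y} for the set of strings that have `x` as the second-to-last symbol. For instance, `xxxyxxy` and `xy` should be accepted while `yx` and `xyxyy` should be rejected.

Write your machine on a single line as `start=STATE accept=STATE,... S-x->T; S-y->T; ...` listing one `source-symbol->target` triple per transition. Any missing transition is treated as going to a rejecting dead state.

A DFA must remember the last 2 symbols (since which symbol is second-to-last isn't known until the input ends). Use one state per possible window of the last ≤2 symbols; accept from those whose window starts with `x`.
       x  y 
>  A   B  C 
   B   D  E 
   C   F  G 
 * D   D  E 
 * E   F  G 
   F   D  E 
   G   F  G 
(> = start, * = accepting)

start=A; accept=D,E; A-x->B; A-y->C; B-x->D; B-y->E; C-x->F; C-y->G; D-x->D; D-y->E; E-x->F; E-y->G; F-x->D; F-y->E; G-x->F; G-y->G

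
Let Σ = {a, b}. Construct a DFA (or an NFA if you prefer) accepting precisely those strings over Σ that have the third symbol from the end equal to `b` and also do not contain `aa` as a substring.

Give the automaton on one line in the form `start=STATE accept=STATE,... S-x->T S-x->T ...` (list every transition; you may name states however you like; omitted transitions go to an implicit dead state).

Build one automaton per condition and run them in lockstep. One (15 states) tracks the last 3 symbols read; the other (3 states) tracks partial matches of the forbidden pattern `aa`. Each combined state is a pair, one component from each; accept when both components accept. Minimizing collapses redundant product states.
        a   b  
>  s0   s1  s2 
   s1   s3  s2 
   s2   s4  s5 
   s3   s3  s3 
   s4   s3  s6 
   s5   s7  s8 
 * s6   s4  s5 
 * s7   s3  s6 
 * s8   s7  s8 
(> = start, * = accepting)

start=s0 accept=s6,s7,s8 s0-a->s1 s0-b->s2 s1-a->s3 s1-b->s2 s2-a->s4 s2-b->s5 s3-a->s3 s3-b->s3 s4-a->s3 s4-b->s6 s5-a->s7 s5-b->s8 s6-a->s4 s6-b->s5 s7-a->s3 s7-b->s6 s8-a->s7 s8-b->s8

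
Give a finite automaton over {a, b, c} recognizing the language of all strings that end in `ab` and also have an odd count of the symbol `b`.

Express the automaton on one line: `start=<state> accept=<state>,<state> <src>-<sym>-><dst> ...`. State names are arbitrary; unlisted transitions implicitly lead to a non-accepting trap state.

Build one automaton per condition and run them in lockstep. One (3 states) tracks how much of the suffix `ab` has currently been matched; the other (2 states) tracks the count of `b`s modulo 2. Each combined state is a pair, one component from each; accept when both components accept.
6 states suffice.
        a   b   c  
>  q0   q1  q2  q0 
   q1   q1  q3  q0 
   q2   q4  q0  q2 
 * q3   q4  q0  q2 
   q4   q4  q5  q2 
   q5   q1  q2  q0 
(> = start, * = accepting)

start=q0 accept=q3 q0-a->q1 q0-b->q2 q0-c->q0 q1-a->q1 q1-b->q3 q1-c->q0 q2-a->q4 q2-b->q0 q2-c->q2 q3-a->q4 q3-b->q0 q3-c->q2 q4-a->q4 q4-b->q5 q4-c->q2 q5-a->q1 q5-b->q2 q5-c->q0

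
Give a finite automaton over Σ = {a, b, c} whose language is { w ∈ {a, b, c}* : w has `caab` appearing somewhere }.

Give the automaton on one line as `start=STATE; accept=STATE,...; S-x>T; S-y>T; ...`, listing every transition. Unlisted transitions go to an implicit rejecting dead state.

States S0..S3 record the length of the longest prefix of `caab` that matches the current input suffix. Reaching S4 means `caab` has been seen, and we stay there forever. Accept from S4.
5 states suffice.
        a   b   c  
>  S0   S0  S0  S1 
   S1   S2  S0  S1 
   S2   S3  S0  S1 
   S3   S0  S4  S1 
 * S4   S4  S4  S4 
(> = start, * = accepting)

start=S0; accept=S4; S0-a>S0; S0-b>S0; S0-c>S1; S1-a>S2; S1-b>S0; S1-c>S1; S2-a>S3; S2-b>S0; S2-c>S1; S3-a>S0; S3-b>S4; S3-c>S1; S4-a>S4; S4-b>S4; S4-c>S4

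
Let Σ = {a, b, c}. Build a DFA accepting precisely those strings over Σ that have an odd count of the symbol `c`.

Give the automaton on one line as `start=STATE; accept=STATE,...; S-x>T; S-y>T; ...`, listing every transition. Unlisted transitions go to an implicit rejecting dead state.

start=S0; accept=S1; S0-a>S0; S0-b>S0; S0-c>S1; S1-a>S1; S1-b>S1; S1-c>S0

The only thing that matters is how many `c`s have appeared, reduced mod 2. Use one state per residue: S0 for 0, …, S1 for 1. Reading `c` moves to the next residue; anything else stays put. S1 is accepting.
A 2-state machine:
        a   b   c  
>  S0   S0  S0  S1 
 * S1   S1  S1  S0 
(> = start, * = accepting)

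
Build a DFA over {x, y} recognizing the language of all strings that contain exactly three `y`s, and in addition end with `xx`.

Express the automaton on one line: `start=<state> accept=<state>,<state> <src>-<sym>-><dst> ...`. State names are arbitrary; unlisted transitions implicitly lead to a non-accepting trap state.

start=S0 accept=S6 S0-x->S0 S0-y->S1 S1-x->S1 S1-y->S2 S2-x->S2 S2-y->S3 S3-x->S4 S3-y->S5 S4-x->S6 S4-y->S5 S5-x->S5 S5-y->S5 S6-x->S6 S6-y->S5

Build one automaton per condition and run them in lockstep. The first has 5 states tracking the count of `y`s, saturating at 4; the second has 3 states tracking how much of the suffix `xx` has currently been matched. A product state is a pair (one from each), accepting exactly when both do. Equivalent product states are then merged.
7 states suffice.
        x   y  
>  S0   S0  S1 
   S1   S1  S2 
   S2   S2  S3 
   S3   S4  S5 
   S4   S6  S5 
   S5   S5  S5 
 * S6   S6  S5 
(> = start, * = accepting)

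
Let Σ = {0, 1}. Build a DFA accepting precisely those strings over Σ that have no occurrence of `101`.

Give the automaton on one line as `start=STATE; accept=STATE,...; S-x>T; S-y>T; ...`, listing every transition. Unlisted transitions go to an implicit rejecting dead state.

start=S0; accept=S0,S1,S2; S0-0>S0; S0-1>S1; S1-0>S2; S1-1>S1; S2-0>S0; S2-1>S3; S3-0>S3; S3-1>S3

This is the complement of 'contains `101`'. Use the same substring-matching states — S0 through S3 holding how much of `101` has just been matched — but flip the accepting set: everything except the trap S3 accepts.
4 states suffice.
        0   1  
>* S0   S0  S1 
 * S1   S2  S1 
 * S2   S0  S3 
   S3   S3  S3 
(> = start, * = accepting)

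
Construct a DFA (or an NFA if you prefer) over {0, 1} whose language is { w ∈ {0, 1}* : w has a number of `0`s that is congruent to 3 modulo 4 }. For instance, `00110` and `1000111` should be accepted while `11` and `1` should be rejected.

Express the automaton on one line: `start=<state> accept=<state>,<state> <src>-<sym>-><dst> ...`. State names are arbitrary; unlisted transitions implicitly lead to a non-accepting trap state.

start=s0 accept=s3 s0-0->s1 s0-1->s0 s1-0->s2 s1-1->s1 s2-0->s3 s2-1->s2 s3-0->s0 s3-1->s3

The only thing that matters is how many `0`s have appeared, reduced mod 4. Use one state per residue: s0 for 0, …, s3 for 3. Reading `0` moves to the next residue; anything else stays put. s3 is accepting.
        0   1  
>  s0   s1  s0 
   s1   s2  s1 
   s2   s3  s2 
 * s3   s0  s3 
(> = start, * = accepting)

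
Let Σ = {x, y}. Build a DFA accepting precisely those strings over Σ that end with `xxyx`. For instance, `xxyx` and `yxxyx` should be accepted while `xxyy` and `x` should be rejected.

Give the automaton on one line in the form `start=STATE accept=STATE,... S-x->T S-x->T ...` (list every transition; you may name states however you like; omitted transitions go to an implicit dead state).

start=q0 accept=q4 q0-x->q1 q0-y->q0 q1-x->q2 q1-y->q0 q2-x->q2 q2-y->q3 q3-x->q4 q3-y->q0 q4-x->q2 q4-y->q0

Let each state record the length of the longest suffix of the input read so far that is also a prefix of `xxyx`. q1 means the last symbol is `x`; q2 means the last 2 symbols are `xx`; q3 means the last 3 symbols are `xxy`; q4 means the last 4 symbols are `xxyx`. Accept only at q4, where the string currently ends in `xxyx`.
With 5 states:
        x   y  
>  q0   q1  q0 
   q1   q2  q0 
   q2   q2  q3 
   q3   q4  q0 
 * q4   q2  q0 
(> = start, * = accepting)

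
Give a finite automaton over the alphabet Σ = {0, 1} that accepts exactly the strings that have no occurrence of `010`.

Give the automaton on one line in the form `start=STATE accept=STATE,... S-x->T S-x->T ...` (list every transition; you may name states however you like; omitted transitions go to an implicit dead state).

This is the complement of 'contains `010`'. Use the same substring-matching states — q0 through q3 holding how much of `010` has just been matched — but flip the accepting set: everything except the trap q3 accepts.
4 states suffice.
        0   1  
>* q0   q1  q0 
 * q1   q1  q2 
 * q2   q3  q0 
   q3   q3  q3 
(> = start, * = accepting)

start=q0 accept=q0,q1,q2 q0-0->q1 q0-1->q0 q1-0->q1 q1-1->q2 q2-0->q3 q2-1->q0 q3-0->q3 q3-1->q3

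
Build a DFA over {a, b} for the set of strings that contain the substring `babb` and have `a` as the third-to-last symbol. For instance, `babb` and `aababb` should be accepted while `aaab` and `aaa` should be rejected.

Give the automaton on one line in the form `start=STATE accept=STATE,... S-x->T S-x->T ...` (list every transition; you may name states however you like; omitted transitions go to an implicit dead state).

Handle the two conditions separately and then intersect. The first has 5 states tracking whether and how much of `babb` has been seen; the second has 15 states tracking the last 3 symbols read. A product state is a pair (one from each), accepting exactly when both do.
With 23 states:
          a    b  
>  q0     q1   q2 
   q1     q3   q4 
   q2     q5   q6 
   q3     q7   q8 
   q4     q9  q10 
   q5    q11  q12 
   q6    q13  q14 
   q7     q7   q8 
   q8     q9  q10 
   q9    q11  q12 
   q10   q13  q14 
   q11    q7   q8 
   q12    q9  q15 
   q13   q11  q12 
   q14   q13  q14 
 * q15   q16  q17 
   q16   q18  q19 
   q17   q16  q17 
   q18   q20  q21 
   q19   q22  q15 
 * q20   q20  q21 
 * q21   q22  q15 
 * q22   q18  q19 
(> = start, * = accepting)

start=q0 accept=q15,q20,q21,q22 q0-a->q1 q0-b->q2 q1-a->q3 q1-b->q4 q2-a->q5 q2-b->q6 q3-a->q7 q3-b->q8 q4-a->q9 q4-b->q10 q5-a->q11 q5-b->q12 q6-a->q13 q6-b->q14 q7-a->q7 q7-b->q8 q8-a->q9 q8-b->q10 q9-a->q11 q9-b->q12 q10-a->q13 q10-b->q14 q11-a->q7 q11-b->q8 q12-a->q9 q12-b->q15 q13-a->q11 q13-b->q12 q14-a->q13 q14-b->q14 q15-a->q16 q15-b->q17 q16-a->q18 q16-b->q19 q17-a->q16 q17-b->q17 q18-a->q20 q18-b->q21 q19-a->q22 q19-b->q15 q20-a->q20 q20-b->q21 q21-a->q22 q21-b->q15 q22-a->q18 q22-b->q19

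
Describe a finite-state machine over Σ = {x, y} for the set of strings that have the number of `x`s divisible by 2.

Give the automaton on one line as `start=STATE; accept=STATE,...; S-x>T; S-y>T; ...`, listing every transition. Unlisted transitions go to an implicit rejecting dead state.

start=A; accept=A; A-x>B; A-y>A; B-x>A; B-y>B

The only thing that matters is how many `x`s have appeared, reduced mod 2. Use one state per residue: A for 0, …, B for 1. Reading `x` moves to the next residue; anything else stays put. A is accepting.
A 2-state machine:
       x  y 
>* A   B  A 
   B   A  B 
(> = start, * = accepting)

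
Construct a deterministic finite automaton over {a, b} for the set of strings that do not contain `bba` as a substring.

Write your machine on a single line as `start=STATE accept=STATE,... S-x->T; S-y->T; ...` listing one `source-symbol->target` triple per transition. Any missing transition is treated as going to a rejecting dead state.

This is the complement of 'contains `bba`'. Use the same substring-matching states — s0 through s3 holding how much of `bba` has just been matched — but flip the accepting set: everything except the trap s3 accepts.
        a   b  
>* s0   s0  s1 
 * s1   s0  s2 
 * s2   s3  s2 
   s3   s3  s3 
(> = start, * = accepting)

start=s0; accept=s0,s1,s2; s0-a->s0; s0-b->s1; s1-a->s0; s1-b->s2; s2-a->s3; s2-b->s2; s3-a->s3; s3-b->s3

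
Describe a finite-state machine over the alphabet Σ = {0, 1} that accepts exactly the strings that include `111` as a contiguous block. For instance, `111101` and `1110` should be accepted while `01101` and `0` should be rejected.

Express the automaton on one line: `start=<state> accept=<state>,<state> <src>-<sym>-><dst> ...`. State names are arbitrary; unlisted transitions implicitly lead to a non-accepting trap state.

States A..C record the length of the longest prefix of `111` that matches the current input suffix. Reaching D means `111` has been seen, and we stay there forever. Accept from D.
       0  1 
>  A   A  B 
   B   A  C 
   C   A  D 
 * D   D  D 
(> = start, * = accepting)

start=A accept=D A-0->A A-1->B B-0->A B-1->C C-0->A C-1->D D-0->D D-1->D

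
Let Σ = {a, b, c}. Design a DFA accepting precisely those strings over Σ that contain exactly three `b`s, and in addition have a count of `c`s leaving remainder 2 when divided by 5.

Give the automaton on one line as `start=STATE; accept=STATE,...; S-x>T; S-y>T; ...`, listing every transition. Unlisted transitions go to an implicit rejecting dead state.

Run two small machines in parallel and take their product. One (5 states) tracks the count of `b`s, saturating at 4; the other (5 states) tracks the count of `c`s modulo 5. Each combined state is a pair, one component from each; accept when both components accept. After merging equivalent states the machine shrinks.
A 21-state machine:
          a    b    c  
>  S0     S0   S1   S2 
   S1     S1   S3   S4 
   S2     S2   S4   S5 
   S3     S3   S6   S7 
   S4     S4   S7   S8 
   S5     S5   S8   S9 
   S6     S6  S10  S11 
   S7     S7  S11  S12 
   S8     S8  S12  S13 
   S9     S9  S13  S14 
   S10   S10  S10  S10 
   S11   S11  S10  S15 
   S12   S12  S15  S16 
   S13   S13  S16  S17 
   S14   S14  S17   S0 
 * S15   S15  S10  S18 
   S16   S16  S18  S19 
   S17   S17  S19   S1 
   S18   S18  S10  S20 
   S19   S19  S20   S3 
   S20   S20  S10   S6 
(> = start, * = accepting)

start=S0; accept=S15; S0-a>S0; S0-b>S1; S0-c>S2; S1-a>S1; S1-b>S3; S1-c>S4; S2-a>S2; S2-b>S4; S2-c>S5; S3-a>S3; S3-b>S6; S3-c>S7; S4-a>S4; S4-b>S7; S4-c>S8; S5-a>S5; S5-b>S8; S5-c>S9; S6-a>S6; S6-b>S10; S6-c>S11; S7-a>S7; S7-b>S11; S7-c>S12; S8-a>S8; S8-b>S12; S8-c>S13; S9-a>S9; S9-b>S13; S9-c>S14; S10-a>S10; S10-b>S10; S10-c>S10; S11-a>S11; S11-b>S10; S11-c>S15; S12-a>S12; S12-b>S15; S12-c>S16; S13-a>S13; S13-b>S16; S13-c>S17; S14-a>S14; S14-b>S17; S14-c>S0; S15-a>S15; S15-b>S10; S15-c>S18; S16-a>S16; S16-b>S18; S16-c>S19; S17-a>S17; S17-b>S19; S17-c>S1; S18-a>S18; S18-b>S10; S18-c>S20; S19-a>S19; S19-b>S20; S19-c>S3; S20-a>S20; S20-b>S10; S20-c>S6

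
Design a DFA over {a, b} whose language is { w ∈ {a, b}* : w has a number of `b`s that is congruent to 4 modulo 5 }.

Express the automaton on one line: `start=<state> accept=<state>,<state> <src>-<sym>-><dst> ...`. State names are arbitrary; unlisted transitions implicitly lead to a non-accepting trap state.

Keep the running count of `b`s modulo 5: each `b` advances along the cycle q0 → q1 → q2 → q3 → q4 → q0 while other symbols loop. Accept at q4.
        a   b  
>  q0   q0  q1 
   q1   q1  q2 
   q2   q2  q3 
   q3   q3  q4 
 * q4   q4  q0 
(> = start, * = accepting)

start=q0 accept=q4 q0-a->q0 q0-b->q1 q1-a->q1 q1-b->q2 q2-a->q2 q2-b->q3 q3-a->q3 q3-b->q4 q4-a->q4 q4-b->q0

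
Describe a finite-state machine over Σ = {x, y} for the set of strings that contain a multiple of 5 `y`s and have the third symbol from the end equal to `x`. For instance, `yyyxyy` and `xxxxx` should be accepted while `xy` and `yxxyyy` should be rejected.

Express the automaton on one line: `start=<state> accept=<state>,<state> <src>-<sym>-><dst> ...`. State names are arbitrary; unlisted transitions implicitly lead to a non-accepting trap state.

Build one automaton per condition and run them in lockstep. The first has 5 states tracking the count of `y`s modulo 5; the second has 15 states tracking the last 3 symbols read. A product state is a pair (one from each), accepting exactly when both do. Minimizing collapses redundant product states.
A 16-state machine:
          x    y  
>  S0     S1   S2 
   S1     S3   S2 
   S2     S2   S4 
   S3     S5   S2 
   S4     S4   S6 
 * S5     S5   S2 
   S6     S7   S8 
   S7     S7   S9 
   S8    S10   S0 
   S9    S10  S11 
   S10   S12  S13 
 * S11    S1   S2 
   S12   S12  S14 
   S13   S15   S2 
 * S14   S15   S2 
 * S15    S3   S2 
(> = start, * = accepting)

start=S0 accept=S5,S11,S14,S15 S0-x->S1 S0-y->S2 S1-x->S3 S1-y->S2 S2-x->S2 S2-y->S4 S3-x->S5 S3-y->S2 S4-x->S4 S4-y->S6 S5-x->S5 S5-y->S2 S6-x->S7 S6-y->S8 S7-x->S7 S7-y->S9 S8-x->S10 S8-y->S0 S9-x->S10 S9-y->S11 S10-x->S12 S10-y->S13 S11-x->S1 S11-y->S2 S12-x->S12 S12-y->S14 S13-x->S15 S13-y->S2 S14-x->S15 S14-y->S2 S15-x->S3 S15-y->S2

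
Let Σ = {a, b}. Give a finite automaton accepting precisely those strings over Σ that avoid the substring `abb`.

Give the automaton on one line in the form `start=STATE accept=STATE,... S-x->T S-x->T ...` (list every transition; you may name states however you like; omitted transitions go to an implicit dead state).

Track partial matches of the forbidden pattern `abb`. State S3 is a dead state reached once `abb` has occurred; every other state accepts. S0 means no part of `abb` is currently matched.
        a   b  
>* S0   S1  S0 
 * S1   S1  S2 
 * S2   S1  S3 
   S3   S3  S3 
(> = start, * = accepting)

start=S0 accept=S0,S1,S2 S0-a->S1 S0-b->S0 S1-a->S1 S1-b->S2 S2-a->S1 S2-b->S3 S3-a->S3 S3-b->S3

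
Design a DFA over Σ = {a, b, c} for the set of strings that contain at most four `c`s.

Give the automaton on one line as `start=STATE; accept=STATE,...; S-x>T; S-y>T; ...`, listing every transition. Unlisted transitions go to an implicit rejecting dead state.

Count `c`s, saturating at 5: states s0 through s4 mean 0 through 4 `c`s seen; s5 means more than 4. Each `c` increments (capped at s5); other symbols loop. Accept from {s0, s1, s2, s3, s4}.
With 6 states:
        a   b   c  
>* s0   s0  s0  s1 
 * s1   s1  s1  s2 
 * s2   s2  s2  s3 
 * s3   s3  s3  s4 
 * s4   s4  s4  s5 
   s5   s5  s5  s5 
(> = start, * = accepting)

start=s0; accept=s0,s1,s2,s3,s4; s0-a>s0; s0-b>s0; s0-c>s1; s1-a>s1; s1-b>s1; s1-c>s2; s2-a>s2; s2-b>s2; s2-c>s3; s3-a>s3; s3-b>s3; s3-c>s4; s4-a>s4; s4-b>s4; s4-c>s5; s5-a>s5; s5-b>s5; s5-c>s5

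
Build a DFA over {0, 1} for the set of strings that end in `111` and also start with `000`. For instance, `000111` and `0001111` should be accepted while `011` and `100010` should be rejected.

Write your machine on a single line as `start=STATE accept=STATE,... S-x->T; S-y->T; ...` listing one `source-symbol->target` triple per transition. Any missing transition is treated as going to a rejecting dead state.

start=q0; accept=q10; q0-0->q1; q0-1->q2; q1-0->q3; q1-1->q2; q2-0->q4; q2-1->q5; q3-0->q6; q3-1->q2; q4-0->q4; q4-1->q2; q5-0->q4; q5-1->q7; q6-0->q6; q6-1->q8; q7-0->q4; q7-1->q7; q8-0->q6; q8-1->q9; q9-0->q6; q9-1->q10; q10-0->q6; q10-1->q10

Build one automaton per condition and run them in lockstep. One (4 states) tracks how much of the suffix `111` has currently been matched; the other (5 states) tracks whether the input so far still matches the prefix `000`. Each combined state is a pair, one component from each; accept when both components accept.
          0    1  
>  q0     q1   q2 
   q1     q3   q2 
   q2     q4   q5 
   q3     q6   q2 
   q4     q4   q2 
   q5     q4   q7 
   q6     q6   q8 
   q7     q4   q7 
   q8     q6   q9 
   q9     q6  q10 
 * q10    q6  q10 
(> = start, * = accepting)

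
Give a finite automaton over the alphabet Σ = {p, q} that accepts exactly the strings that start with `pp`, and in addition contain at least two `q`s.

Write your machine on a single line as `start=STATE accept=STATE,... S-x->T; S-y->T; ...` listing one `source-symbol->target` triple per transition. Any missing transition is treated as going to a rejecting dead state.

Run two small machines in parallel and take their product. The first has 4 states tracking whether the input so far still matches the prefix `pp`; the second has 4 states tracking the count of `q`s, saturating at 3. A product state is a pair (one from each), accepting exactly when both do. After merging equivalent states the machine shrinks.
With 6 states:
        p   q  
>  S0   S1  S2 
   S1   S3  S2 
   S2   S2  S2 
   S3   S3  S4 
   S4   S4  S5 
 * S5   S5  S5 
(> = start, * = accepting)

start=S0; accept=S5; S0-p->S1; S0-q->S2; S1-p->S3; S1-q->S2; S2-p->S2; S2-q->S2; S3-p->S3; S3-q->S4; S4-p->S4; S4-q->S5; S5-p->S5; S5-q->S5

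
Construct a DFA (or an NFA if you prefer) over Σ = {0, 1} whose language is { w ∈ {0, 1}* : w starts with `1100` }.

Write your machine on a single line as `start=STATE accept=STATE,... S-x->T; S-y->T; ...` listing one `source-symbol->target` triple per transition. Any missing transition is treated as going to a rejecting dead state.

Check the first 4 symbols one by one: q0 through q3 record how many have matched `1100` so far; any wrong symbol goes to the dead state q5. After all 4 match we enter the accepting sink q4.
A 6-state machine:
        0   1  
>  q0   q5  q1 
   q1   q5  q2 
   q2   q3  q5 
   q3   q4  q5 
 * q4   q4  q4 
   q5   q5  q5 
(> = start, * = accepting)

start=q0; accept=q4; q0-0->q5; q0-1->q1; q1-0->q5; q1-1->q2; q2-0->q3; q2-1->q5; q3-0->q4; q3-1->q5; q4-0->q4; q4-1->q4; q5-0->q5; q5-1->q5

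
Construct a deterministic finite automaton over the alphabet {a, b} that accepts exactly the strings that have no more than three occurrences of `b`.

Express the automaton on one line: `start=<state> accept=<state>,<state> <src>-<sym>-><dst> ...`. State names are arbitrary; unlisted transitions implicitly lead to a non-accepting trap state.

Count `b`s, saturating at 4: states q0 through q3 mean 0 through 3 `b`s seen; q4 means more than 3. Each `b` increments (capped at q4); other symbols loop. Accept from {q0, q1, q2, q3}.
A 5-state machine:
        a   b  
>* q0   q0  q1 
 * q1   q1  q2 
 * q2   q2  q3 
 * q3   q3  q4 
   q4   q4  q4 
(> = start, * = accepting)

start=q0 accept=q0,q1,q2,q3 q0-a->q0 q0-b->q1 q1-a->q1 q1-b->q2 q2-a->q2 q2-b->q3 q3-a->q3 q3-b->q4 q4-a->q4 q4-b->q4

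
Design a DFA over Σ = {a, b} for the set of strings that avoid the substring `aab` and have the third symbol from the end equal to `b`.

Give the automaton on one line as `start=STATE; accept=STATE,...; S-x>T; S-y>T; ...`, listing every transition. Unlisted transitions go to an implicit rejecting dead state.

start=q0; accept=q6,q7,q8,q9; q0-a>q1; q0-b>q2; q1-a>q3; q1-b>q2; q2-a>q4; q2-b>q5; q3-a>q3; q3-b>q3; q4-a>q6; q4-b>q7; q5-a>q8; q5-b>q9; q6-a>q3; q6-b>q3; q7-a>q4; q7-b>q5; q8-a>q6; q8-b>q7; q9-a>q8; q9-b>q9

Run two small machines in parallel and take their product. One (4 states) tracks partial matches of the forbidden pattern `aab`; the other (15 states) tracks the last 3 symbols read. Each combined state is a pair, one component from each; accept when both components accept. Minimizing collapses redundant product states.
With 10 states:
        a   b  
>  q0   q1  q2 
   q1   q3  q2 
   q2   q4  q5 
   q3   q3  q3 
   q4   q6  q7 
   q5   q8  q9 
 * q6   q3  q3 
 * q7   q4  q5 
 * q8   q6  q7 
 * q9   q8  q9 
(> = start, * = accepting)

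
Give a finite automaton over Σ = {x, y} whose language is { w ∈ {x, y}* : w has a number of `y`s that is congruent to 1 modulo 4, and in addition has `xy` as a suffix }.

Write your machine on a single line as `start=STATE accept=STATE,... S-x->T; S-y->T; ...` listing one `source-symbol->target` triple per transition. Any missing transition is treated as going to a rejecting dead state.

start=s0; accept=s3; s0-x->s1; s0-y->s2; s1-x->s1; s1-y->s3; s2-x->s2; s2-y->s4; s3-x->s2; s3-y->s4; s4-x->s4; s4-y->s5; s5-x->s5; s5-y->s0

Build one automaton per condition and run them in lockstep. One (4 states) tracks the count of `y`s modulo 4; the other (3 states) tracks how much of the suffix `xy` has currently been matched. Each combined state is a pair, one component from each; accept when both components accept. Minimizing collapses redundant product states.
With 6 states:
        x   y  
>  s0   s1  s2 
   s1   s1  s3 
   s2   s2  s4 
 * s3   s2  s4 
   s4   s4  s5 
   s5   s5  s0 
(> = start, * = accepting)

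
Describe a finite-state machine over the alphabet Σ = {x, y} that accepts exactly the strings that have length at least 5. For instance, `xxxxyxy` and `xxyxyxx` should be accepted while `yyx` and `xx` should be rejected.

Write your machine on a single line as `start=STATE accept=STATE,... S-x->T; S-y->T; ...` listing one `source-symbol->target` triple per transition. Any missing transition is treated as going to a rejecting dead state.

start=A; accept=F,G; A-x->B; A-y->B; B-x->C; B-y->C; C-x->D; C-y->D; D-x->E; D-y->E; E-x->F; E-y->F; F-x->G; F-y->G; G-x->G; G-y->G

We only need to distinguish lengths 0, 1, …, 5, and '>5'. Chain A → B → C → D → E → F → G on every symbol, with G looping. Accepting states: {F, G}.
With 7 states:
       x  y 
>  A   B  B 
   B   C  C 
   C   D  D 
   D   E  E 
   E   F  F 
 * F   G  G 
 * G   G  G 
(> = start, * = accepting)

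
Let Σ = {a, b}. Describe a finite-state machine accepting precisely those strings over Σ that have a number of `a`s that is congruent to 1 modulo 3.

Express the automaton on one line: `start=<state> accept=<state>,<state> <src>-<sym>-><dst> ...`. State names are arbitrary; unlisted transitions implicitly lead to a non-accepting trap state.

start=q0 accept=q1 q0-a->q1 q0-b->q0 q1-a->q2 q1-b->q1 q2-a->q0 q2-b->q2

Keep the running count of `a`s modulo 3: each `a` advances along the cycle q0 → q1 → q2 → q0 while other symbols loop. Accept at q1.
        a   b  
>  q0   q1  q0 
 * q1   q2  q1 
   q2   q0  q2 
(> = start, * = accepting)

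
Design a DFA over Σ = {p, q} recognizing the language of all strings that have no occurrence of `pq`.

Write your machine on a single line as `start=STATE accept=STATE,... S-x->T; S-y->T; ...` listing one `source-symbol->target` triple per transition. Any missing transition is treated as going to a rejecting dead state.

start=A; accept=A,B; A-p->B; A-q->A; B-p->B; B-q->C; C-p->C; C-q->C

Track partial matches of the forbidden pattern `pq`. State C is a dead state reached once `pq` has occurred; every other state accepts. A means no part of `pq` is currently matched.
A 3-state machine:
       p  q 
>* A   B  A 
 * B   B  C 
   C   C  C 
(> = start, * = accepting)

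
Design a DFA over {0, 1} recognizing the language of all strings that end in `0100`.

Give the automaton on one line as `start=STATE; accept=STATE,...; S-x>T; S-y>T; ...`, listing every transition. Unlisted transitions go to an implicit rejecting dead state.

Remember how much of `0100` the current input suffix matches. State S0 means no match yet; S1 means the last symbol is `0`; S2 means the last 2 symbols are `01`; S3 means the last 3 symbols are `010`; S4 means the last 4 symbols are `0100`. Only S4 accepts. On a mismatch, fall back to the longest proper suffix that is still a prefix of `0100`.
A 5-state machine:
        0   1  
>  S0   S1  S0 
   S1   S1  S2 
   S2   S3  S0 
   S3   S4  S2 
 * S4   S1  S2 
(> = start, * = accepting)

start=S0; accept=S4; S0-0>S1; S0-1>S0; S1-0>S1; S1-1>S2; S2-0>S3; S2-1>S0; S3-0>S4; S3-1>S2; S4-0>S1; S4-1>S2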